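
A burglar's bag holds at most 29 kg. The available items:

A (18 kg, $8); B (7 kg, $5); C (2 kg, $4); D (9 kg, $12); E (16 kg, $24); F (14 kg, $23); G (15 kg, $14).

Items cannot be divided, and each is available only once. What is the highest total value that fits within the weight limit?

Check high-value combinations within 29 kg:
- C+D+E: weight 2+9+16=27, value 4+12+24=40
- C+D+F: weight 2+9+14=25, value 4+12+23=39
- F+G: weight 14+15=29, value 23+14=37
- D+E: weight 9+16=25, value 12+24=36
- D+F: weight 9+14=23, value 12+23=35
Best: $40.

$40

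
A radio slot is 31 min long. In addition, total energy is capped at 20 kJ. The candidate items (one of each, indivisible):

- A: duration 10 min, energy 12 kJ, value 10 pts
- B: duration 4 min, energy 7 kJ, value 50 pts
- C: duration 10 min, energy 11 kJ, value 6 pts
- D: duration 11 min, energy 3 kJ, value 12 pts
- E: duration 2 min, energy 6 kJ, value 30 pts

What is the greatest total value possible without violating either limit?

Feasible sets respecting both limits:
- B+D+E: duration 17, energy 16, value 92
- B+E: duration 6, energy 13, value 80
- B+D: duration 15, energy 10, value 62
- A+B: duration 14, energy 19, value 60
Best: 92 pts.

92 pts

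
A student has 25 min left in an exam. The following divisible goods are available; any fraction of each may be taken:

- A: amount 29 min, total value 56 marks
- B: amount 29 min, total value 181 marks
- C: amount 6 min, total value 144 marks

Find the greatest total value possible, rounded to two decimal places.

262.59

Take in order of value per unit:
- C (144/6 per unit): all 6 → value 144, running total 144.00
- B (181/29 per unit): 19 of 29 → value 19×181/29 = 118.5862, running total 262.59
Total 262.59.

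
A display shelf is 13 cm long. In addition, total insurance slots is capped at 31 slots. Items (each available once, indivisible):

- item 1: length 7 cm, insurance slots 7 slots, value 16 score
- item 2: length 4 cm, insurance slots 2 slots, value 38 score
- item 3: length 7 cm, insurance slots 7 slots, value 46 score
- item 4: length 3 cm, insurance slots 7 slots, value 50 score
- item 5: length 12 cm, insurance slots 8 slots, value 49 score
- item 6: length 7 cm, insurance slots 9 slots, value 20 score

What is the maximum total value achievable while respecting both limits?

96 score

Feasible sets respecting both limits:
- item 3+item 4: length 10, insurance slots 14, value 96
- item 2+item 4: length 7, insurance slots 9, value 88
- item 2+item 3: length 11, insurance slots 9, value 84
- item 4+item 6: length 10, insurance slots 16, value 70
Best: 96 score.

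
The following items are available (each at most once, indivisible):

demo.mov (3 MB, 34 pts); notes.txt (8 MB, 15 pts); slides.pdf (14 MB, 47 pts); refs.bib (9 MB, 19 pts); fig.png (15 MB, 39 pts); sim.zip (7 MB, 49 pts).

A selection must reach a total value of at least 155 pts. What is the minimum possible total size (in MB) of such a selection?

39

Subsets with value ≥ 155, sorted by total size:
- demo.mov+slides.pdf+fig.png+sim.zip: size 39, value 169
- demo.mov+notes.txt+slides.pdf+refs.bib+sim.zip: size 41, value 164
- demo.mov+notes.txt+refs.bib+fig.png+sim.zip: size 42, value 156
- demo.mov+notes.txt+slides.pdf+fig.png+sim.zip: size 47, value 184
Minimum size: 39 MB.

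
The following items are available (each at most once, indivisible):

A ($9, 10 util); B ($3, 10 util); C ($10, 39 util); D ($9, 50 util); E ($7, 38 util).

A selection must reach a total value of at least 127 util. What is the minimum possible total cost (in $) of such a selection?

Subsets with value ≥ 127, sorted by total cost:
- C+D+E: cost 26, value 127
- B+C+D+E: cost 29, value 137
- A+C+D+E: cost 35, value 137
Minimum cost: 26 $.

26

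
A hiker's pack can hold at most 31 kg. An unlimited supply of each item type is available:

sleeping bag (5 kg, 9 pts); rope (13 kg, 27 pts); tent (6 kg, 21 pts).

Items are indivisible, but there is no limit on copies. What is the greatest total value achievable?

105 pts

Best value-per-unit is tent at 21/6, and filling with it alone uses weight 5×6=30. No mix of the others beats 5×21 = 105.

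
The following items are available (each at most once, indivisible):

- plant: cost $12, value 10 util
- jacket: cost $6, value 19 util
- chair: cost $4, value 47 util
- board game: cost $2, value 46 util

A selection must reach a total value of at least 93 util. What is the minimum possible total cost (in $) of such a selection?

Subsets with value ≥ 93, sorted by total cost:
- chair+board game: cost 6, value 93
- jacket+chair+board game: cost 12, value 112
- plant+chair+board game: cost 18, value 103
- plant+jacket+chair+board game: cost 24, value 122
Minimum cost: 6 $.

6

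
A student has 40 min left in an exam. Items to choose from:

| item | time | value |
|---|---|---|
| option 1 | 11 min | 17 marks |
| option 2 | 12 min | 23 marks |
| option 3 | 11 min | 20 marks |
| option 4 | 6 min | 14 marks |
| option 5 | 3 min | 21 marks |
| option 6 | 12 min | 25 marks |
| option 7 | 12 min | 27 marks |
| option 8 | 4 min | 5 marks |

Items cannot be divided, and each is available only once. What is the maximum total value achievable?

96 marks

Check high-value combinations within 40 min:
- option 2+option 5+option 6+option 7: time 12+3+12+12=39, value 23+21+25+27=96
- option 3+option 5+option 6+option 7: time 11+3+12+12=38, value 20+21+25+27=93
- option 4+option 5+option 6+option 7+option 8: time 6+3+12+12+4=37, value 14+21+25+27+5=92
- option 2+option 3+option 5+option 7: time 12+11+3+12=38, value 23+20+21+27=91
- option 2+option 4+option 5+option 7+option 8: time 12+6+3+12+4=37, value 23+14+21+27+5=90
Best: 96 marks.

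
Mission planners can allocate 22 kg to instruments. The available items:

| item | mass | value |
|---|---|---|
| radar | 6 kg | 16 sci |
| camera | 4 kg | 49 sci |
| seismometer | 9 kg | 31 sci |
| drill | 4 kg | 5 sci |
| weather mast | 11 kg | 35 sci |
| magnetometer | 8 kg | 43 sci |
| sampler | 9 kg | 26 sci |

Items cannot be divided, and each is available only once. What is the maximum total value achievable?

123 sci

Check high-value combinations within 22 kg:
- camera+seismometer+magnetometer: mass 4+9+8=21, value 49+31+43=123
- camera+magnetometer+sampler: mass 4+8+9=21, value 49+43+26=118
- radar+camera+drill+magnetometer: mass 6+4+4+8=22, value 16+49+5+43=113
- radar+camera+magnetometer: mass 6+4+8=18, value 16+49+43=108
- camera+seismometer+sampler: mass 4+9+9=22, value 49+31+26=106
Best: 123 sci.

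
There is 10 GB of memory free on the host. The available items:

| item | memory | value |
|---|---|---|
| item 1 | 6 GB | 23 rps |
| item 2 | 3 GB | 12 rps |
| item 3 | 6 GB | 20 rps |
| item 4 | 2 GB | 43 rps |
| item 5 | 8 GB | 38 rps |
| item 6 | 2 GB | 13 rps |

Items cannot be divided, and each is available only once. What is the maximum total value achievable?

Check high-value combinations within 10 GB:
- item 4+item 5: memory 2+8=10, value 43+38=81
- item 1+item 4+item 6: memory 6+2+2=10, value 23+43+13=79
- item 3+item 4+item 6: memory 6+2+2=10, value 20+43+13=76
- item 2+item 4+item 6: memory 3+2+2=7, value 12+43+13=68
- item 1+item 4: memory 6+2=8, value 23+43=66
Best: 81 rps.

81 rps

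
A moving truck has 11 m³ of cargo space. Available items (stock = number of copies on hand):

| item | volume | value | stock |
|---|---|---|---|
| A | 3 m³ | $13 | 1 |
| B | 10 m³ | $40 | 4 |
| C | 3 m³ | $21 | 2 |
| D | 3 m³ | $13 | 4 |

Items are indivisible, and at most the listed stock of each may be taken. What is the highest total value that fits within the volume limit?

Top feasible selections:
- 2×C + 1×D: volume 9, value 55
- 1×A + 2×C: volume 9, value 55
- 1×C + 2×D: volume 9, value 47
- 1×A + 1×C + 1×D: volume 9, value 47
Best: $55.

$55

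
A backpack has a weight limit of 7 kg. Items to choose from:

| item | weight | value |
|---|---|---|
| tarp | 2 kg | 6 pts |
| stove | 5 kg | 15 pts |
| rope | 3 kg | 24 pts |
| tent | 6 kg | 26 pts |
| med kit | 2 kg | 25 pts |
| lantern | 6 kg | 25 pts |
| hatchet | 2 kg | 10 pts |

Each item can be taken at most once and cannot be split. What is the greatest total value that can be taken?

Check high-value combinations within 7 kg:
- rope+med kit+hatchet: weight 3+2+2=7, value 24+25+10=59
- tarp+rope+med kit: weight 2+3+2=7, value 6+24+25=55
- rope+med kit: weight 3+2=5, value 24+25=49
- tarp+med kit+hatchet: weight 2+2+2=6, value 6+25+10=41
Best: 59 pts.

59 pts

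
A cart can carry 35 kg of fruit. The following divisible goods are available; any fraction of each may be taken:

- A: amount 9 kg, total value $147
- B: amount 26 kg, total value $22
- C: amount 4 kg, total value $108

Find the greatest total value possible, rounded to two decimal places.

Take in order of value per unit:
- C (108/4 per unit): all 4 → value 108, running total 108.00
- A (147/9 per unit): all 9 → value 147, running total 255.00
- B (22/26 per unit): 22 of 26 → value 22×22/26 = 18.6154, running total 273.62
Total 273.62.

273.62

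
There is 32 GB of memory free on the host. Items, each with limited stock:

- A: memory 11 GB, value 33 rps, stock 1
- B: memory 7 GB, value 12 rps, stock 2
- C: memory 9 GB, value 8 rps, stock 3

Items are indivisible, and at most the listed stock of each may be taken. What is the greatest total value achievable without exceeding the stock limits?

Best selections within memory 32 and stock limits:
- 1×A + 2×B: memory 25, value 57
- 1×A + 1×B + 1×C: memory 27, value 53
- 1×A + 2×C: memory 29, value 49
Best: 57 rps.

57 rps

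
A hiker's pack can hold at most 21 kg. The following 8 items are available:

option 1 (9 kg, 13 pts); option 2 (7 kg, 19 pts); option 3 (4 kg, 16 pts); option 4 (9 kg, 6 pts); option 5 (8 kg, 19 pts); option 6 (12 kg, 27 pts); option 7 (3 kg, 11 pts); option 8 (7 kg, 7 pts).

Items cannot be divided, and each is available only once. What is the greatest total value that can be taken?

54 pts

This is a 0/1 knapsack; check combinations near the capacity.
- option 2+option 3+option 5: weight 7+4+8=19, value 19+16+19=54
- option 3+option 6+option 7: weight 4+12+3=19, value 16+27+11=54
- option 2+option 3+option 7+option 8: weight 7+4+3+7=21, value 19+16+11+7=53
- option 2+option 5+option 7: weight 7+8+3=18, value 19+19+11=49
Best: 54 pts.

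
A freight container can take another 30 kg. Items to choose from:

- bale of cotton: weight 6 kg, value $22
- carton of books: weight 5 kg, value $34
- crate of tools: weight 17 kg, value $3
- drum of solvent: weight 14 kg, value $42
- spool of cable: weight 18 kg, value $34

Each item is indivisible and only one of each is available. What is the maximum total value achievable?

$98

Check high-value combinations within 30 kg:
- bale of cotton+carton of books+drum of solvent: weight 6+5+14=25, value 22+34+42=98
- bale of cotton+carton of books+spool of cable: weight 6+5+18=29, value 22+34+34=90
- carton of books+drum of solvent: weight 5+14=19, value 34+42=76
Best: $98.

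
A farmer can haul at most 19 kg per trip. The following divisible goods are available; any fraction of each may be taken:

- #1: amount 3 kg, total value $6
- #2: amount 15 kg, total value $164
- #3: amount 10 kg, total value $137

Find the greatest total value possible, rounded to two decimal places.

Take in order of value per unit:
- #3 (137/10 per unit): all 10 → value 137, running total 137.00
- #2 (164/15 per unit): 9 of 15 → value 9×164/15 = 98.4000, running total 235.40
Total 235.40.

235.40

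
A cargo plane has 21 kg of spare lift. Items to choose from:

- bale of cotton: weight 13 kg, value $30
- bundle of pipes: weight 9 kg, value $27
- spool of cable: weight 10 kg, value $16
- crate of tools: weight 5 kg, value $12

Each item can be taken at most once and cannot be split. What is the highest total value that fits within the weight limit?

Check high-value combinations within 21 kg:
- bundle of pipes+spool of cable: weight 9+10=19, value 27+16=43
- bale of cotton+crate of tools: weight 13+5=18, value 30+12=42
- bundle of pipes+crate of tools: weight 9+5=14, value 27+12=39
- bale of cotton: weight 13, value 30
- spool of cable+crate of tools: weight 10+5=15, value 16+12=28
Best: $43.

$43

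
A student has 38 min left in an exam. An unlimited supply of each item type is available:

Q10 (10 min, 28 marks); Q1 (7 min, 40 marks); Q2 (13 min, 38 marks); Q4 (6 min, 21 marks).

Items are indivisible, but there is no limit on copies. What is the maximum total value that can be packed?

200 marks

Best value-per-unit is Q1 at 40/7, and filling with it alone uses time 5×7=35. No mix of the others beats 5×40 = 200.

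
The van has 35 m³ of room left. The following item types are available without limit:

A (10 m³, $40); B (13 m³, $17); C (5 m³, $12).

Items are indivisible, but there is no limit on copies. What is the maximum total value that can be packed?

Best value-per-unit is A at 40/10; filling with it alone gives 3×40 = 120.
Optimal mix: 3×A + 1×C → volume 35, value 132.

$132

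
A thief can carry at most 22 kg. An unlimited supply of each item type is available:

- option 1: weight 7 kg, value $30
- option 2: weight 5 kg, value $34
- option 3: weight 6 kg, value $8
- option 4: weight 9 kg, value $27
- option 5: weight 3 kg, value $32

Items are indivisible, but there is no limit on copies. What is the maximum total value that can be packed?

$224

Best value-per-unit is option 5 at 32/3, and filling with it alone uses weight 7×3=21. No mix of the others beats 7×32 = 224.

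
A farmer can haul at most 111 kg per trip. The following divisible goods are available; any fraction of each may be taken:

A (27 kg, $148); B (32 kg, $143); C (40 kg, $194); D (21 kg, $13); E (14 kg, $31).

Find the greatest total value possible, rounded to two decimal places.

Take in order of value per unit:
- A (148/27 per unit): all 27 → value 148, running total 148.00
- C (194/40 per unit): all 40 → value 194, running total 342.00
- B (143/32 per unit): all 32 → value 143, running total 485.00
- E (31/14 per unit): 12 of 14 → value 12×31/14 = 26.5714, running total 511.57
Total 511.57.

511.57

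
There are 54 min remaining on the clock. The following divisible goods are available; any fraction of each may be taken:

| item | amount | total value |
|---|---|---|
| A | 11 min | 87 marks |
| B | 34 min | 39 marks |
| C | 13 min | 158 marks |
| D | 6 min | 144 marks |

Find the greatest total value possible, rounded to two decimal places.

Take in order of value per unit:
- D (144/6 per unit): all 6 → value 144, running total 144.00
- C (158/13 per unit): all 13 → value 158, running total 302.00
- A (87/11 per unit): all 11 → value 87, running total 389.00
- B (39/34 per unit): 24 of 34 → value 24×39/34 = 27.5294, running total 416.53
Total 416.53.

416.53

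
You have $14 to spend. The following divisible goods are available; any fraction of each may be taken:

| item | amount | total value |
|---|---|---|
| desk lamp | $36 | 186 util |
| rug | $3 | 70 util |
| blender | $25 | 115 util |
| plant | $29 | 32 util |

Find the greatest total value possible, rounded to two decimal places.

126.83

Take in order of value per unit:
- rug (70/3 per unit): all 3 → value 70, running total 70.00
- desk lamp (186/36 per unit): 11 of 36 → value 11×186/36 = 56.8333, running total 126.83
Total 126.83.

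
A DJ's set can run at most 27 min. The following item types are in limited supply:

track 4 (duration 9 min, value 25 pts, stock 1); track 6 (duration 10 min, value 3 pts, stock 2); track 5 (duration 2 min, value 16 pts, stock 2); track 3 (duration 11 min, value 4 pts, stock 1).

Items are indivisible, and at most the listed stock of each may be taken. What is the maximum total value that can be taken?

61 pts

Best selections within duration 27 and stock limits:
- 1×track 4 + 2×track 5 + 1×track 3: duration 24, value 61
- 1×track 4 + 1×track 6 + 2×track 5: duration 23, value 60
- 1×track 4 + 2×track 5: duration 13, value 57
Best: 61 pts.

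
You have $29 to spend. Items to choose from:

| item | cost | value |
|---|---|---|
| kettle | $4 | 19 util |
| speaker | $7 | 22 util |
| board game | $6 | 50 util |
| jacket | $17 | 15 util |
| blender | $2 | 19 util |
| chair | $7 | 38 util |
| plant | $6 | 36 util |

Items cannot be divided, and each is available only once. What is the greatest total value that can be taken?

165 util

Check high-value combinations within $29:
- speaker+board game+blender+chair+plant: cost 7+6+2+7+6=28, value 22+50+19+38+36=165
- kettle+board game+blender+chair+plant: cost 4+6+2+7+6=25, value 19+50+19+38+36=162
- kettle+speaker+board game+blender+chair: cost 4+7+6+2+7=26, value 19+22+50+19+38=148
- kettle+speaker+board game+blender+plant: cost 4+7+6+2+6=25, value 19+22+50+19+36=146
- speaker+board game+chair+plant: cost 7+6+7+6=26, value 22+50+38+36=146
Best: 165 util.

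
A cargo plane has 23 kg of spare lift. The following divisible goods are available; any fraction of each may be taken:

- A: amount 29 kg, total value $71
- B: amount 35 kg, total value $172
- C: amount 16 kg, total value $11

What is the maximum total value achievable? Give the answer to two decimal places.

113.03

Take in order of value per unit:
- B (172/35 per unit): 23 of 35 → value 23×172/35 = 113.0286, running total 113.03
Total 113.03.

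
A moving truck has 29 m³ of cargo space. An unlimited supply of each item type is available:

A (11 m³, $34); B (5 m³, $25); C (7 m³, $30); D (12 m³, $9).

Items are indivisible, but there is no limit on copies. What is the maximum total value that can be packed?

Best value-per-unit is B at 25/5; filling with it alone gives 5×25 = 125.
Optimal mix: 3×B + 2×C → volume 29, value 135.

$135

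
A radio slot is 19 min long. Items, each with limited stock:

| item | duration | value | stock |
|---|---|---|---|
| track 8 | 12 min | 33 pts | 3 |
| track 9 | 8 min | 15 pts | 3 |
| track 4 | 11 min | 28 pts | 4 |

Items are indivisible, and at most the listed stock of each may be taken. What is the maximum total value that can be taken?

Best selections within duration 19 and stock limits:
- 1×track 9 + 1×track 4: duration 19, value 43
- 1×track 8: duration 12, value 33
Best: 43 pts.

43 pts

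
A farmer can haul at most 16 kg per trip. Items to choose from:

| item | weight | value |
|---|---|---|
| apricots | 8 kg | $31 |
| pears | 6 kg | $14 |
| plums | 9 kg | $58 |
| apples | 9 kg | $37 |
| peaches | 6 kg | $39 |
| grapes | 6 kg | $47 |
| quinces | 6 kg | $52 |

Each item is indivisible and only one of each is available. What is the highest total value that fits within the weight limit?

Check high-value combinations within 16 kg:
- plums+quinces: weight 9+6=15, value 58+52=110
- plums+grapes: weight 9+6=15, value 58+47=105
- grapes+quinces: weight 6+6=12, value 47+52=99
- plums+peaches: weight 9+6=15, value 58+39=97
Best: $110.

$110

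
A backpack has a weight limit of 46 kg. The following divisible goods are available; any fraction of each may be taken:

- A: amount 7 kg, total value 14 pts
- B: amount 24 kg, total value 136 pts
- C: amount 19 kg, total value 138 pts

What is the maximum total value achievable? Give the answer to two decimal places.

280.00

Take in order of value per unit:
- C (138/19 per unit): all 19 → value 138, running total 138.00
- B (136/24 per unit): all 24 → value 136, running total 274.00
- A (14/7 per unit): 3 of 7 → value 3×14/7 = 6.0000, running total 280.00
Total 280.00.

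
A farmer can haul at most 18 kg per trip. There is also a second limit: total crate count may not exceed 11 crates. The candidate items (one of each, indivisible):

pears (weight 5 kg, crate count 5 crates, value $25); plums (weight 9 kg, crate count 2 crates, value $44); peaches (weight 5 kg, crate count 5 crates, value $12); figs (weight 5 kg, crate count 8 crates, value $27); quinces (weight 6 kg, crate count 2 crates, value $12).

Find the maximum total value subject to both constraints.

Feasible sets respecting both limits:
- plums+figs: weight 14, crate count 10, value 71
- pears+plums: weight 14, crate count 7, value 69
- plums+peaches: weight 14, crate count 7, value 56
Best: $71.

$71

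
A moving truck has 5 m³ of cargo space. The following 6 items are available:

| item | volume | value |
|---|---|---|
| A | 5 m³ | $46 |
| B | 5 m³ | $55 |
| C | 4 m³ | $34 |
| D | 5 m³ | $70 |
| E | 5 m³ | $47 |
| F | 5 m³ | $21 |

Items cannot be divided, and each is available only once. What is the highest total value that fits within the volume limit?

Check high-value combinations within 5 m³:
- D: volume 5, value 70
- B: volume 5, value 55
- E: volume 5, value 47
- A: volume 5, value 46
- C: volume 4, value 34
Best: $70.

$70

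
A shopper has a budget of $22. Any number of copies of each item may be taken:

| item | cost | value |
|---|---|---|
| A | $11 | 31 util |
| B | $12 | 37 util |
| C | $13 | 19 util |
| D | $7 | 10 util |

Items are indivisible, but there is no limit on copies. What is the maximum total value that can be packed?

62 util

Best value-per-unit is B at 37/12; filling with it alone gives 1×37 = 37.
Optimal mix: 2×A → cost 22, value 62.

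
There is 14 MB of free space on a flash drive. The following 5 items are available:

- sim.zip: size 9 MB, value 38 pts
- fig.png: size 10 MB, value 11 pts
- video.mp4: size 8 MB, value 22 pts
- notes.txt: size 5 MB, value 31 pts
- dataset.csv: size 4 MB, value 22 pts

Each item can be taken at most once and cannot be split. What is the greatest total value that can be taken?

Check high-value combinations within 14 MB:
- sim.zip+notes.txt: size 9+5=14, value 38+31=69
- sim.zip+dataset.csv: size 9+4=13, value 38+22=60
- notes.txt+dataset.csv: size 5+4=9, value 31+22=53
- video.mp4+notes.txt: size 8+5=13, value 22+31=53
- video.mp4+dataset.csv: size 8+4=12, value 22+22=44
Best: 69 pts.

69 pts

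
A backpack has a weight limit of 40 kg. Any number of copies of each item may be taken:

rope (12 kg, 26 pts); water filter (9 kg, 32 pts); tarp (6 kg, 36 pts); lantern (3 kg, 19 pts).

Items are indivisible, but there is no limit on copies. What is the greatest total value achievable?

247 pts

Best value-per-unit is lantern at 19/3, and filling with it alone uses weight 13×3=39. No mix of the others beats 13×19 = 247.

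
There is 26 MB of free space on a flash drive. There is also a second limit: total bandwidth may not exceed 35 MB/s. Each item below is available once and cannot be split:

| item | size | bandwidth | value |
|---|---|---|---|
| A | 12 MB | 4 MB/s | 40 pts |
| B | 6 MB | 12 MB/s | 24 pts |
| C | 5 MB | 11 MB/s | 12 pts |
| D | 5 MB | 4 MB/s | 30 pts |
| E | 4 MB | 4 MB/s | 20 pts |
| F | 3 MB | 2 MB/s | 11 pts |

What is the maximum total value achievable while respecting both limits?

105 pts

Feasible sets respecting both limits:
- A+B+D+F: size 26, bandwidth 22, value 105
- A+C+D+E: size 26, bandwidth 23, value 102
- A+D+E+F: size 24, bandwidth 14, value 101
Best: 105 pts.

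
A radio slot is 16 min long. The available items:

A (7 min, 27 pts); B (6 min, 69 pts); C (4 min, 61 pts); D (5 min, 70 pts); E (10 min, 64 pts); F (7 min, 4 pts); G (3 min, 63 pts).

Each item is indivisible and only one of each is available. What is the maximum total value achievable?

This is a 0/1 knapsack; check combinations near the capacity.
- B+D+G: duration 6+5+3=14, value 69+70+63=202
- B+C+D: duration 6+4+5=15, value 69+61+70=200
- C+D+G: duration 4+5+3=12, value 61+70+63=194
Best: 202 pts.

202 pts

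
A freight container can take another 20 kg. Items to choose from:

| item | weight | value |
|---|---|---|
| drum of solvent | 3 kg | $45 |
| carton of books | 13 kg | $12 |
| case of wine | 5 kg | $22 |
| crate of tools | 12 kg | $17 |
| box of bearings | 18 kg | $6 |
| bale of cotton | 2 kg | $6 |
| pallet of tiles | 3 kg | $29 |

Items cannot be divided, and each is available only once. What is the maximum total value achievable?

$102

Check high-value combinations within 20 kg:
- drum of solvent+case of wine+bale of cotton+pallet of tiles: weight 3+5+2+3=13, value 45+22+6+29=102
- drum of solvent+crate of tools+bale of cotton+pallet of tiles: weight 3+12+2+3=20, value 45+17+6+29=97
- drum of solvent+case of wine+pallet of tiles: weight 3+5+3=11, value 45+22+29=96
- drum of solvent+crate of tools+pallet of tiles: weight 3+12+3=18, value 45+17+29=91
Best: $102.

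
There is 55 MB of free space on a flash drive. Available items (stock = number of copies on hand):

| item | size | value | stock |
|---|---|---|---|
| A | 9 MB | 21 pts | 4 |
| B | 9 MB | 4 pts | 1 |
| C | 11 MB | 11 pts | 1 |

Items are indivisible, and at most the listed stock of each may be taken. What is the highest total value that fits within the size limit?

Best selections within size 55 and stock limits:
- 4×A + 1×C: size 47, value 95
- 4×A + 1×B: size 45, value 88
- 4×A: size 36, value 84
Best: 95 pts.

95 pts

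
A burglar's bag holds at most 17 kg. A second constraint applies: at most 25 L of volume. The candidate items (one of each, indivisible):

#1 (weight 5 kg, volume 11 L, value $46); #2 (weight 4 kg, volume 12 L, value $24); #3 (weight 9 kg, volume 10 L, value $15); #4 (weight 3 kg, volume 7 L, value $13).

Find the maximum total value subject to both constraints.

$70

Feasible sets respecting both limits:
- #1+#2: weight 9, volume 23, value 70
- #1+#3: weight 14, volume 21, value 61
- #1+#4: weight 8, volume 18, value 59
- #1: weight 5, volume 11, value 46
Best: $70.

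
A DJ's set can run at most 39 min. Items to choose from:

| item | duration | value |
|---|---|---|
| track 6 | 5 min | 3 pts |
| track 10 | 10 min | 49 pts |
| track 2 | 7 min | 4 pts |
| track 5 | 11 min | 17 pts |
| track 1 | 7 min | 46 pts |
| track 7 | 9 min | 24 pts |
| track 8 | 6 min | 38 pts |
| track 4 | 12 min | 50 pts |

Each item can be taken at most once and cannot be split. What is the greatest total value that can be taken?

183 pts

Check high-value combinations within 39 min:
- track 10+track 1+track 8+track 4: duration 10+7+6+12=35, value 49+46+38+50=183
- track 10+track 1+track 7+track 4: duration 10+7+9+12=38, value 49+46+24+50=169
- track 10+track 7+track 8+track 4: duration 10+9+6+12=37, value 49+24+38+50=161
- track 10+track 2+track 1+track 7+track 8: duration 10+7+7+9+6=39, value 49+4+46+24+38=161
Best: 183 pts.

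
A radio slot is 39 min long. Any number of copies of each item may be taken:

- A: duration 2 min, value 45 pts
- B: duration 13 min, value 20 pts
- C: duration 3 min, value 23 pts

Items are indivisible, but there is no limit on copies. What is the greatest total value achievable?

855 pts

Best value-per-unit is A at 45/2, and filling with it alone uses duration 19×2=38. No mix of the others beats 19×45 = 855.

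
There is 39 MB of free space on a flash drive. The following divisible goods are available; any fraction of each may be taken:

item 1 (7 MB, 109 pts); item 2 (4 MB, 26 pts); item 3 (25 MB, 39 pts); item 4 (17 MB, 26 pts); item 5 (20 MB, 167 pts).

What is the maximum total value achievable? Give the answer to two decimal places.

Take in order of value per unit:
- item 1 (109/7 per unit): all 7 → value 109, running total 109.00
- item 5 (167/20 per unit): all 20 → value 167, running total 276.00
- item 2 (26/4 per unit): all 4 → value 26, running total 302.00
- item 3 (39/25 per unit): 8 of 25 → value 8×39/25 = 12.4800, running total 314.48
Total 314.48.

314.48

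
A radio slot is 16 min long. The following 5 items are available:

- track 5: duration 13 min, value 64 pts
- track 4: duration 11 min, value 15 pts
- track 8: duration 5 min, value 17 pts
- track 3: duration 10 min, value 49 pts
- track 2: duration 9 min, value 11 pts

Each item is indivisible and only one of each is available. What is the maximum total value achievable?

66 pts

Check high-value combinations within 16 min:
- track 8+track 3: duration 5+10=15, value 17+49=66
- track 5: duration 13, value 64
- track 3: duration 10, value 49
- track 4+track 8: duration 11+5=16, value 15+17=32
Best: 66 pts.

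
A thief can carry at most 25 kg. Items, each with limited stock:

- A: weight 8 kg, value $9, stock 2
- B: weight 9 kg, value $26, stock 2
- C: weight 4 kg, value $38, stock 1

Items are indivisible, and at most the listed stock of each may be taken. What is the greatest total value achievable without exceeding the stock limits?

$90

Best selections within weight 25 and stock limits:
- 2×B + 1×C: weight 22, value 90
- 1×A + 1×B + 1×C: weight 21, value 73
Best: $90.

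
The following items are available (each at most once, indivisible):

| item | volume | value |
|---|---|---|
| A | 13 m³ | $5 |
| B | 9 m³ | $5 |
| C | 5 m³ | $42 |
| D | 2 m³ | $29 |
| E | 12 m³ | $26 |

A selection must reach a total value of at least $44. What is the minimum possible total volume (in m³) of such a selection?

7

Subsets with value ≥ 44, sorted by total volume:
- C+D: volume 7, value 71
- D+E: volume 14, value 55
Minimum volume: 7 m³.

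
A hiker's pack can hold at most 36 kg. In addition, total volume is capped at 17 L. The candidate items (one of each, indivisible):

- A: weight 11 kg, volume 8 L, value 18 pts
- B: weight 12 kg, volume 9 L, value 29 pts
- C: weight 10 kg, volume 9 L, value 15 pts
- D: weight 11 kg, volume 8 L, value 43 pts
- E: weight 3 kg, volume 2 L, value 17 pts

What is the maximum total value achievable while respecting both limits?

Feasible sets respecting both limits:
- B+D: weight 23, volume 17, value 72
- A+D: weight 22, volume 16, value 61
- D+E: weight 14, volume 10, value 60
Best: 72 pts.

72 pts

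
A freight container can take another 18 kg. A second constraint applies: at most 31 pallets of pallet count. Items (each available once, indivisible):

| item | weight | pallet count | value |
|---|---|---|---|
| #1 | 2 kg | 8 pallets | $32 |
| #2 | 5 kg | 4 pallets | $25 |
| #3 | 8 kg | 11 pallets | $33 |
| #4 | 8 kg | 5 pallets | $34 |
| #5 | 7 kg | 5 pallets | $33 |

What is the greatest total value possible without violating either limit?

$99

Feasible sets respecting both limits:
- #1+#3+#4: weight 18, pallet count 24, value 99
- #1+#4+#5: weight 17, pallet count 18, value 99
- #1+#3+#5: weight 17, pallet count 24, value 98
Best: $99.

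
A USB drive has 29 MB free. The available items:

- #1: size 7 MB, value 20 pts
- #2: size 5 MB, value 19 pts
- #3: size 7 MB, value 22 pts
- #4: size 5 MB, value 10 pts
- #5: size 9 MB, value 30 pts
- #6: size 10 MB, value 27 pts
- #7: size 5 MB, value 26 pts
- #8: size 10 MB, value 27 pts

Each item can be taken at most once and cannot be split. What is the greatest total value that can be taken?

102 pts

Check high-value combinations within 29 MB:
- #2+#5+#6+#7: size 5+9+10+5=29, value 19+30+27+26=102
- #2+#5+#7+#8: size 5+9+5+10=29, value 19+30+26+27=102
- #1+#3+#5+#7: size 7+7+9+5=28, value 20+22+30+26=98
Best: 102 pts.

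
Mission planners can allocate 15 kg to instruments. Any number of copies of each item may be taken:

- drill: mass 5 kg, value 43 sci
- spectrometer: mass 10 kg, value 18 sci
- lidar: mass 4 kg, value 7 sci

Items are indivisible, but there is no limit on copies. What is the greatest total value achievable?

129 sci

Best value-per-unit is drill at 43/5, and filling with it alone uses mass 3×5=15. No mix of the others beats 3×43 = 129.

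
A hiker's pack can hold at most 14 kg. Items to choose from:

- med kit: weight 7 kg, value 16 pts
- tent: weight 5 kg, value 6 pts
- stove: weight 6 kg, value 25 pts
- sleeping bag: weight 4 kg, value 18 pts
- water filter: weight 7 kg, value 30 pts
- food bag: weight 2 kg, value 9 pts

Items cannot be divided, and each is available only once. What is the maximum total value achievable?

57 pts

Check high-value combinations within 14 kg:
- sleeping bag+water filter+food bag: weight 4+7+2=13, value 18+30+9=57
- stove+water filter: weight 6+7=13, value 25+30=55
- stove+sleeping bag+food bag: weight 6+4+2=12, value 25+18+9=52
Best: 57 pts.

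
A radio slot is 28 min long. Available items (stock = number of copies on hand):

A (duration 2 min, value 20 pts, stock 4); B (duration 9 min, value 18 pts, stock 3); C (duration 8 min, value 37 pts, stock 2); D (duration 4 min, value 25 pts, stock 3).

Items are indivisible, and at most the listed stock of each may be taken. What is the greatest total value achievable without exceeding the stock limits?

Top feasible selections:
- 4×A + 1×C + 3×D: duration 28, value 192
- 4×A + 2×C + 1×D: duration 28, value 179
Best: 192 pts.

192 pts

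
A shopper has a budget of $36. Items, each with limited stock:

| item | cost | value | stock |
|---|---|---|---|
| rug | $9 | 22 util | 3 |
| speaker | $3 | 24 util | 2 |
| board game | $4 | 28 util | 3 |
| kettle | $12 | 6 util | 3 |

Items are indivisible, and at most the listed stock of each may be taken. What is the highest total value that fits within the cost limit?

Best selections within cost 36 and stock limits:
- 2×rug + 2×speaker + 3×board game: cost 36, value 176
- 1×rug + 2×speaker + 3×board game: cost 27, value 154
Best: 176 util.

176 util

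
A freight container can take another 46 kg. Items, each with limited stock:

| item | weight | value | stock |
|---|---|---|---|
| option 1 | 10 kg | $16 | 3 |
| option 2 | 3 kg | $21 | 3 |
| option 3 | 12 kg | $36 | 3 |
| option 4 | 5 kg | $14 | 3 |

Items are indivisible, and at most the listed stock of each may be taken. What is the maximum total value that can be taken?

Best selections within weight 46 and stock limits:
- 3×option 2 + 3×option 3: weight 45, value 171
- 3×option 2 + 2×option 3 + 2×option 4: weight 43, value 163
- 1×option 1 + 3×option 2 + 1×option 3 + 3×option 4: weight 46, value 157
Best: $171.

$171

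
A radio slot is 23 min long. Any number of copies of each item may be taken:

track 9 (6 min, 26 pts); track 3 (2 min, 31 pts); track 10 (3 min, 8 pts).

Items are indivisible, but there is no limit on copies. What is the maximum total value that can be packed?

341 pts

Best value-per-unit is track 3 at 31/2, and filling with it alone uses duration 11×2=22. No mix of the others beats 11×31 = 341.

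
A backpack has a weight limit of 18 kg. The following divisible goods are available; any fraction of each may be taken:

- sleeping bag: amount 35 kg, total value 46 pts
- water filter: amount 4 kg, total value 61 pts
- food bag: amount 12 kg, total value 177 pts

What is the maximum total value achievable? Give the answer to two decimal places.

Take in order of value per unit:
- water filter (61/4 per unit): all 4 → value 61, running total 61.00
- food bag (177/12 per unit): all 12 → value 177, running total 238.00
- sleeping bag (46/35 per unit): 2 of 35 → value 2×46/35 = 2.6286, running total 240.63
Total 240.63.

240.63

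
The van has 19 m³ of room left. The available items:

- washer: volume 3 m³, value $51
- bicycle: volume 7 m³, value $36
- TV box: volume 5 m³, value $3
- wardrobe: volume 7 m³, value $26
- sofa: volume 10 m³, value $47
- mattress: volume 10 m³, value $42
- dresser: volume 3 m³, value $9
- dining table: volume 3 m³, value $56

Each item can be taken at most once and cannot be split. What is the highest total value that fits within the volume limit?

Check high-value combinations within 19 m³:
- washer+sofa+dresser+dining table: volume 3+10+3+3=19, value 51+47+9+56=163
- washer+mattress+dresser+dining table: volume 3+10+3+3=19, value 51+42+9+56=158
- washer+sofa+dining table: volume 3+10+3=16, value 51+47+56=154
- washer+bicycle+dresser+dining table: volume 3+7+3+3=16, value 51+36+9+56=152
Best: $163.

$163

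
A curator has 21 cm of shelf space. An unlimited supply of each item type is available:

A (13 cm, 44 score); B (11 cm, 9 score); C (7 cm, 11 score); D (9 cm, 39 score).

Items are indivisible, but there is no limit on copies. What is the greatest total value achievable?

78 score

Best value-per-unit is D at 39/9, and filling with it alone uses length 2×9=18. No mix of the others beats 2×39 = 78.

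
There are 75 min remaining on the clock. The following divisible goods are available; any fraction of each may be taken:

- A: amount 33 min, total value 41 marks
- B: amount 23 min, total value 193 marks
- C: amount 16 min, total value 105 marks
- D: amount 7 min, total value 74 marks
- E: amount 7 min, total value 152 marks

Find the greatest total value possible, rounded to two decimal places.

551.33

Take in order of value per unit:
- E (152/7 per unit): all 7 → value 152, running total 152.00
- D (74/7 per unit): all 7 → value 74, running total 226.00
- B (193/23 per unit): all 23 → value 193, running total 419.00
- C (105/16 per unit): all 16 → value 105, running total 524.00
- A (41/33 per unit): 22 of 33 → value 22×41/33 = 27.3333, running total 551.33
Total 551.33.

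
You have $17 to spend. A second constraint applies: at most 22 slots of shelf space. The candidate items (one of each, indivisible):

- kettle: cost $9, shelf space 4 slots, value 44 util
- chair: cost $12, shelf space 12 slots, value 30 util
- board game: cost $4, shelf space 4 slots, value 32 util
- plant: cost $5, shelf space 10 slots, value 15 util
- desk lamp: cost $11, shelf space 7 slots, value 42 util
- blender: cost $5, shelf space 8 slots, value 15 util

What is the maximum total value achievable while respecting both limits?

Feasible sets respecting both limits:
- kettle+board game: cost 13, shelf space 8, value 76
- board game+desk lamp: cost 15, shelf space 11, value 74
- chair+board game: cost 16, shelf space 16, value 62
- board game+plant+blender: cost 14, shelf space 22, value 62
Best: 76 util.

76 util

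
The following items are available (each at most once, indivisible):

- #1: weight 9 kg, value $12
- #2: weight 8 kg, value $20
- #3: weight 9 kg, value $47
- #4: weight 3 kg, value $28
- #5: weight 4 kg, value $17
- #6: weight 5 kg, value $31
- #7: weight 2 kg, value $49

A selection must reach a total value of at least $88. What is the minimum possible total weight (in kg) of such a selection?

Subsets with value ≥ 88, sorted by total weight:
- #4+#5+#7: weight 9, value 94
- #4+#6+#7: weight 10, value 108
Minimum weight: 9 kg.

9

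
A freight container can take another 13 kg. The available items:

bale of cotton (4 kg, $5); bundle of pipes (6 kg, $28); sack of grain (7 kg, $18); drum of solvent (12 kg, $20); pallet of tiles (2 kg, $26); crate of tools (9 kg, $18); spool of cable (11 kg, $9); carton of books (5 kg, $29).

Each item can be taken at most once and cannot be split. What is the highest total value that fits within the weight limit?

This is a 0/1 knapsack; check combinations near the capacity.
- bundle of pipes+pallet of tiles+carton of books: weight 6+2+5=13, value 28+26+29=83
- bale of cotton+pallet of tiles+carton of books: weight 4+2+5=11, value 5+26+29=60
- bale of cotton+bundle of pipes+pallet of tiles: weight 4+6+2=12, value 5+28+26=59
- bundle of pipes+carton of books: weight 6+5=11, value 28+29=57
- pallet of tiles+carton of books: weight 2+5=7, value 26+29=55
Best: $83.

$83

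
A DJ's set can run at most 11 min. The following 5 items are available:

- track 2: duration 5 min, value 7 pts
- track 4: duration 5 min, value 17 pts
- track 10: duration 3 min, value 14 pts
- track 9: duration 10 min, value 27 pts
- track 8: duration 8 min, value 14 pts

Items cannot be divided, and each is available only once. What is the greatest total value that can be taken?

Check high-value combinations within 11 min:
- track 4+track 10: duration 5+3=8, value 17+14=31
- track 10+track 8: duration 3+8=11, value 14+14=28
- track 9: duration 10, value 27
Best: 31 pts.

31 pts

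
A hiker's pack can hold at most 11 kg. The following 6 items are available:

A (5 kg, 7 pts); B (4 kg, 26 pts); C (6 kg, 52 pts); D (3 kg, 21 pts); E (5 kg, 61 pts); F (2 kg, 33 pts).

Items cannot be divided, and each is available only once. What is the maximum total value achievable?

Check high-value combinations within 11 kg:
- B+E+F: weight 4+5+2=11, value 26+61+33=120
- D+E+F: weight 3+5+2=10, value 21+61+33=115
- C+E: weight 6+5=11, value 52+61=113
Best: 120 pts.

120 pts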